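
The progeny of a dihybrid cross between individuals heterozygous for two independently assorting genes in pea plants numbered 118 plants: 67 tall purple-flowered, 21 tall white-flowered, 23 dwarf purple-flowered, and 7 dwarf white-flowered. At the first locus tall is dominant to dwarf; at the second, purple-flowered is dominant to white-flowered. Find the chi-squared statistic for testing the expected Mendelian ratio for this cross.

0.117

A dihybrid F₂ with independent assortment and complete dominance at both loci gives a 9:3:3:1 phenotypic ratio.
Total ratio parts = 16. Expected numbers out of 118:
  tall purple-flowered: 118 × 9/16 = 66.375
  tall white-flowered: 118 × 3/16 = 22.125
  dwarf purple-flowered: 118 × 3/16 = 22.125
  dwarf white-flowered: 118 × 1/16 = 7.375
χ² = Σ (O − E)² / E
  tall purple-flowered: (67 − 66.375)² / 66.375 = 0.0059
  tall white-flowered: (21 − 22.125)² / 22.125 = 0.0572
  dwarf purple-flowered: (23 − 22.125)² / 22.125 = 0.0346
  dwarf white-flowered: (7 − 7.375)² / 7.375 = 0.0191
χ² = 0.0059 + 0.0572 + 0.0346 + 0.0191 = 0.1168 ≈ 0.117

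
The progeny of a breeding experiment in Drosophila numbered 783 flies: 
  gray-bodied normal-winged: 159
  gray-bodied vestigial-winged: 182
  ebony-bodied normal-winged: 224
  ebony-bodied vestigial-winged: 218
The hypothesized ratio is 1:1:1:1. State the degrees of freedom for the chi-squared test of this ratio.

3

A goodness-of-fit test with 4 phenotype classes has df = 4 − 1 = 3.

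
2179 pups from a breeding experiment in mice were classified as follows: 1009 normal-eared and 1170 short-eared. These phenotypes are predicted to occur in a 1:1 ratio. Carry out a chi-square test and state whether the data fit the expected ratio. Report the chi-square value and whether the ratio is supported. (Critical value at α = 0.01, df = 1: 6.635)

Total ratio parts = 2. Expected numbers out of 2179:
  normal-eared: 2179 × 1/2 = 1089.5
  short-eared: 2179 × 1/2 = 1089.5
χ² = Σ (O − E)² / E
  normal-eared: (1009 − 1089.5)² / 1089.5 = 5.9479
  short-eared: (1170 − 1089.5)² / 1089.5 = 5.9479
χ² = 5.9479 + 5.9479 = 11.8958 ≈ 11.896
Degrees of freedom = 2 − 1 = 1; critical value at α = 0.01 is 6.635.
Since 11.896 > 6.635, we reject the null hypothesis — the data do not fit the 1:1 ratio.

11.896; not consistent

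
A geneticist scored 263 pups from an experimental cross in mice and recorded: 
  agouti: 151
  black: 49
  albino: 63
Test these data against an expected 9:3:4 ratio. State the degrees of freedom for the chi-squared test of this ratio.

2

A goodness-of-fit test with 3 phenotype classes has df = 3 − 1 = 2.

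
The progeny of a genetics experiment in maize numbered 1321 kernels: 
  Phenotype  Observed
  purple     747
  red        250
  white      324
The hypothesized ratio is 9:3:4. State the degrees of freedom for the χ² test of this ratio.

2

A goodness-of-fit test with 3 phenotype classes has df = 3 − 1 = 2.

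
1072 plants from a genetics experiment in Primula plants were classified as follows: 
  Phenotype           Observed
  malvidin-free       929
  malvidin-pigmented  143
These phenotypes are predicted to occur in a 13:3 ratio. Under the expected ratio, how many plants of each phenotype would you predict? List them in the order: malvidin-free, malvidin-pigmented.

Under the 13:3 hypothesis (Σ ratio = 16, N = 1072):
  malvidin-free: 1072 × 13/16 = 871
  malvidin-pigmented: 1072 × 3/16 = 201

871, 201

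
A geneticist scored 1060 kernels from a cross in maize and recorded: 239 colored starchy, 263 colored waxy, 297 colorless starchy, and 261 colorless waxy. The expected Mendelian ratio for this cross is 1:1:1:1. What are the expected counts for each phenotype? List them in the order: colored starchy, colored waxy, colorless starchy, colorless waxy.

Expected counts for N = 1060 under a 1:1:1:1 ratio (total parts = 4):
  colored starchy: 1060 × 1/4 = 265
  colored waxy: 1060 × 1/4 = 265
  colorless starchy: 1060 × 1/4 = 265
  colorless waxy: 1060 × 1/4 = 265

265, 265, 265, 265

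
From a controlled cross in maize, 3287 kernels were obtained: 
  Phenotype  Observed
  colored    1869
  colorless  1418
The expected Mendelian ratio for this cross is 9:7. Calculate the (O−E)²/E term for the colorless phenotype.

0.280

Total ratio parts = 16. Expected numbers out of 3287:
  colored: 3287 × 9/16 = 1848.9375
  colorless: 3287 × 7/16 = 1438.0625
Contribution of colorless: (1418 − 1438.0625)² / 1438.0625 = 0.2799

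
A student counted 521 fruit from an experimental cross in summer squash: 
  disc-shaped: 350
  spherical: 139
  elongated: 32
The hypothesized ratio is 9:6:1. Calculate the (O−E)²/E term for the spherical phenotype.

The 9:6:1 ratio has 16 parts, so with N = 521 the expected counts are:
  disc-shaped: 521 × 9/16 = 293.0625
  spherical: 521 × 6/16 = 195.375
  elongated: 521 × 1/16 = 32.5625
Contribution of spherical: (139 − 195.375)² / 195.375 = 16.2669

16.267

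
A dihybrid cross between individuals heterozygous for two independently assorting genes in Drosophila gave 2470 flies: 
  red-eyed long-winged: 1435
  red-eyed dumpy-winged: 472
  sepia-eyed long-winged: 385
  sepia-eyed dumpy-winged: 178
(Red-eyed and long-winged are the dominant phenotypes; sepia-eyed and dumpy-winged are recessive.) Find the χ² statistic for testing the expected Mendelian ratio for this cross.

18.463

A dihybrid F₂ with independent assortment and complete dominance at both loci gives a 9:3:3:1 phenotypic ratio.
Expected counts for N = 2470 under a 9:3:3:1 ratio (total parts = 16):
  red-eyed long-winged: 2470 × 9/16 = 1389.375
  red-eyed dumpy-winged: 2470 × 3/16 = 463.125
  sepia-eyed long-winged: 2470 × 3/16 = 463.125
  sepia-eyed dumpy-winged: 2470 × 1/16 = 154.375
χ² = Σ (O − E)² / E
  red-eyed long-winged: (1435 − 1389.375)² / 1389.375 = 1.4983
  red-eyed dumpy-winged: (472 − 463.125)² / 463.125 = 0.1701
  sepia-eyed long-winged: (385 − 463.125)² / 463.125 = 13.1790
  sepia-eyed dumpy-winged: (178 − 154.375)² / 154.375 = 3.6155
χ² = 1.4983 + 0.1701 + 13.1790 + 3.6155 = 18.4629 ≈ 18.463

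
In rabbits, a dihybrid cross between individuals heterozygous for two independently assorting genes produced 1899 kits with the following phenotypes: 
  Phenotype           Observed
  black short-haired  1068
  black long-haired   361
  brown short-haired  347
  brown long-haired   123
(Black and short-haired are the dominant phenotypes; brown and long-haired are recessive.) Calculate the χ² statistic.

0.456

A dihybrid F₂ with independent assortment and complete dominance at both loci gives a 9:3:3:1 phenotypic ratio.
Expected counts for N = 1899 under a 9:3:3:1 ratio (total parts = 16):
  black short-haired: 1899 × 9/16 = 1068.1875
  black long-haired: 1899 × 3/16 = 356.0625
  brown short-haired: 1899 × 3/16 = 356.0625
  brown long-haired: 1899 × 1/16 = 118.6875
χ² = Σ (O − E)² / E
  black short-haired: (1068 − 1068.1875)² / 1068.1875 = 0.0000
  black long-haired: (361 − 356.0625)² / 356.0625 = 0.0685
  brown short-haired: (347 − 356.0625)² / 356.0625 = 0.2307
  brown long-haired: (123 − 118.6875)² / 118.6875 = 0.1567
χ² = 0.0000 + 0.0685 + 0.2307 + 0.1567 = 0.4559 ≈ 0.456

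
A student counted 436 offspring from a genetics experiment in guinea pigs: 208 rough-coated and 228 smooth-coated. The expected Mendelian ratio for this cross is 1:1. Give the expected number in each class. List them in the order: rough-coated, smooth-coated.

Expected counts for N = 436 under a 1:1 ratio (total parts = 2):
  rough-coated: 436 × 1/2 = 218
  smooth-coated: 436 × 1/2 = 218

218, 218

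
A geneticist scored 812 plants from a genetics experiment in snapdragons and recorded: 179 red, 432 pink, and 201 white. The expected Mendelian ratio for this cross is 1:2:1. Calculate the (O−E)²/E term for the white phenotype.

Total ratio parts = 4. Expected numbers out of 812:
  red: 812 × 1/4 = 203
  pink: 812 × 2/4 = 406
  white: 812 × 1/4 = 203
Contribution of white: (201 − 203)² / 203 = 0.0197

0.020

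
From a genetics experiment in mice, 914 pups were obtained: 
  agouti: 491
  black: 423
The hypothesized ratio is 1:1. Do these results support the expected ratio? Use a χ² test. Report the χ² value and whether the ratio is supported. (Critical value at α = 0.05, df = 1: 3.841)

Total ratio parts = 2. Expected numbers out of 914:
  agouti: 914 × 1/2 = 457
  black: 914 × 1/2 = 457
χ² = Σ (O − E)² / E
  agouti: (491 − 457)² / 457 = 2.5295
  black: (423 − 457)² / 457 = 2.5295
χ² = 2.5295 + 2.5295 = 5.059
Degrees of freedom = 2 − 1 = 1; critical value at α = 0.05 is 3.841.
Since 5.059 > 3.841, we reject the null hypothesis — the data do not fit the 1:1 ratio.

5.059; not consistent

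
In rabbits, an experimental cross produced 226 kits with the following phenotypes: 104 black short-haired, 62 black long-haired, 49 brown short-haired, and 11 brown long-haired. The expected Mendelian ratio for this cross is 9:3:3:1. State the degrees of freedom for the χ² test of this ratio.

A goodness-of-fit test with 4 phenotype classes has df = 4 − 1 = 3.

3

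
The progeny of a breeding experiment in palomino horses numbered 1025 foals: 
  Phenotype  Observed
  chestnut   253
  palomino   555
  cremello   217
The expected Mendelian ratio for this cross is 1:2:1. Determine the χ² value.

9.578

Under the 1:2:1 hypothesis (Σ ratio = 4, N = 1025):
  chestnut: 1025 × 1/4 = 256.25
  palomino: 1025 × 2/4 = 512.5
  cremello: 1025 × 1/4 = 256.25
χ² = Σ (O − E)² / E
  chestnut: (253 − 256.25)² / 256.25 = 0.0412
  palomino: (555 − 512.5)² / 512.5 = 3.5244
  cremello: (217 − 256.25)² / 256.25 = 6.0120
χ² = 0.0412 + 3.5244 + 6.0120 = 9.5776 ≈ 9.578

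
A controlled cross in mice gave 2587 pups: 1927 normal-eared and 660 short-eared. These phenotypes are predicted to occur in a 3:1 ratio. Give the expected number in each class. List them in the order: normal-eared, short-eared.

Expected counts for N = 2587 under a 3:1 ratio (total parts = 4):
  normal-eared: 2587 × 3/4 = 1940.25
  short-eared: 2587 × 1/4 = 646.75

1940.25, 646.75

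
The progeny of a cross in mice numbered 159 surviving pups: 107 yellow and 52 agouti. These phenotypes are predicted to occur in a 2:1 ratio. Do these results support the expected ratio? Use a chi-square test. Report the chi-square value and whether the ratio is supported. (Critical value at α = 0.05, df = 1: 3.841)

0.028; consistent

Total ratio parts = 3. Expected numbers out of 159:
  yellow: 159 × 2/3 = 106
  agouti: 159 × 1/3 = 53
χ² = Σ (O − E)² / E
  yellow: (107 − 106)² / 106 = 0.0094
  agouti: (52 − 53)² / 53 = 0.0189
χ² = 0.0094 + 0.0189 = 0.0283 ≈ 0.028
Degrees of freedom = 2 − 1 = 1; critical value at α = 0.05 is 3.841.
Since 0.028 < 3.841, we fail to reject the null hypothesis — the data are consistent with the 2:1 ratio.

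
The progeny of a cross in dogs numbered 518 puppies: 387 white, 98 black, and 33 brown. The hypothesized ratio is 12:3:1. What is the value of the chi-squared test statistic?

Total ratio parts = 16. Expected numbers out of 518:
  white: 518 × 12/16 = 388.5
  black: 518 × 3/16 = 97.125
  brown: 518 × 1/16 = 32.375
χ² = Σ (O − E)² / E
  white: (387 − 388.5)² / 388.5 = 0.0058
  black: (98 − 97.125)² / 97.125 = 0.0079
  brown: (33 − 32.375)² / 32.375 = 0.0121
χ² = 0.0058 + 0.0079 + 0.0121 = 0.0258 ≈ 0.026

0.026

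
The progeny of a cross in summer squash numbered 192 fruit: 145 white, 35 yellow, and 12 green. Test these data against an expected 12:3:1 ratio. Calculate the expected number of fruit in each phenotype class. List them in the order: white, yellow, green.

144, 36, 12

Expected counts for N = 192 under a 12:3:1 ratio (total parts = 16):
  white: 192 × 12/16 = 144
  yellow: 192 × 3/16 = 36
  green: 192 × 1/16 = 12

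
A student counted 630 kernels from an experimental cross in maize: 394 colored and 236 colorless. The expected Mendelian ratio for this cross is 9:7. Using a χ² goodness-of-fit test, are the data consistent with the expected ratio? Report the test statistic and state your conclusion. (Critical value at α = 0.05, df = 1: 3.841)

10.127; not consistent

Under the 9:7 hypothesis (Σ ratio = 16, N = 630):
  colored: 630 × 9/16 = 354.375
  colorless: 630 × 7/16 = 275.625
χ² = Σ (O − E)² / E
  colored: (394 − 354.375)² / 354.375 = 4.4307
  colorless: (236 − 275.625)² / 275.625 = 5.6967
χ² = 4.4307 + 5.6967 = 10.1274 ≈ 10.127
Degrees of freedom = 2 − 1 = 1; critical value at α = 0.05 is 3.841.
Since 10.127 > 3.841, we reject the null hypothesis — the data do not fit the 9:7 ratio.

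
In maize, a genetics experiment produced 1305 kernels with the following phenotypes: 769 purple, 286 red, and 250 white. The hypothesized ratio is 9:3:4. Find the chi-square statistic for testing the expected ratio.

Total ratio parts = 16. Expected numbers out of 1305:
  purple: 1305 × 9/16 = 734.0625
  red: 1305 × 3/16 = 244.6875
  white: 1305 × 4/16 = 326.25
χ² = Σ (O − E)² / E
  purple: (769 − 734.0625)² / 734.0625 = 1.6628
  red: (286 − 244.6875)² / 244.6875 = 6.9751
  white: (250 − 326.25)² / 326.25 = 17.8209
χ² = 1.6628 + 6.9751 + 17.8209 = 26.4588 ≈ 26.459

26.459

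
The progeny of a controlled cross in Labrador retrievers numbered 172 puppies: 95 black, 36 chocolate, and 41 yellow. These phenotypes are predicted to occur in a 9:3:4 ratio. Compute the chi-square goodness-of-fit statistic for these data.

0.561

Under the 9:3:4 hypothesis (Σ ratio = 16, N = 172):
  black: 172 × 9/16 = 96.75
  chocolate: 172 × 3/16 = 32.25
  yellow: 172 × 4/16 = 43
χ² = Σ (O − E)² / E
  black: (95 − 96.75)² / 96.75 = 0.0317
  chocolate: (36 − 32.25)² / 32.25 = 0.4360
  yellow: (41 − 43)² / 43 = 0.0930
χ² = 0.0317 + 0.4360 + 0.0930 = 0.5607 ≈ 0.561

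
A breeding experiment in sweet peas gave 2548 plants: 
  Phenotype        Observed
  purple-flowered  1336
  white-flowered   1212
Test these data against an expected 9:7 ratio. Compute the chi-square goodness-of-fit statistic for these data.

Under the 9:7 hypothesis (Σ ratio = 16, N = 2548):
  purple-flowered: 2548 × 9/16 = 1433.25
  white-flowered: 2548 × 7/16 = 1114.75
χ² = Σ (O − E)² / E
  purple-flowered: (1336 − 1433.25)² / 1433.25 = 6.5987
  white-flowered: (1212 − 1114.75)² / 1114.75 = 8.4840
χ² = 6.5987 + 8.4840 = 15.0827 ≈ 15.083

15.083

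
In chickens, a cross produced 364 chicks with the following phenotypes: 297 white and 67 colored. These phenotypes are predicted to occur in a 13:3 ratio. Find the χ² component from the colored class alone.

0.023

Expected counts for N = 364 under a 13:3 ratio (total parts = 16):
  white: 364 × 13/16 = 295.75
  colored: 364 × 3/16 = 68.25
Contribution of colored: (67 − 68.25)² / 68.25 = 0.0229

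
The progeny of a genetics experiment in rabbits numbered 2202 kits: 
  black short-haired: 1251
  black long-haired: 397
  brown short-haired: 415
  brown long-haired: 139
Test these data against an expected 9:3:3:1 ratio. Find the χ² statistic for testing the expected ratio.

0.759

The 9:3:3:1 ratio has 16 parts, so with N = 2202 the expected counts are:
  black short-haired: 2202 × 9/16 = 1238.625
  black long-haired: 2202 × 3/16 = 412.875
  brown short-haired: 2202 × 3/16 = 412.875
  brown long-haired: 2202 × 1/16 = 137.625
χ² = Σ (O − E)² / E
  black short-haired: (1251 − 1238.625)² / 1238.625 = 0.1236
  black long-haired: (397 − 412.875)² / 412.875 = 0.6104
  brown short-haired: (415 − 412.875)² / 412.875 = 0.0109
  brown long-haired: (139 − 137.625)² / 137.625 = 0.0137
χ² = 0.1236 + 0.6104 + 0.0109 + 0.0137 = 0.7586 ≈ 0.759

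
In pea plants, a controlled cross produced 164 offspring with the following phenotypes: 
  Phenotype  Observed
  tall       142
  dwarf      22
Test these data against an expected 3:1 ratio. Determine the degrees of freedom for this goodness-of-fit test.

1

A goodness-of-fit test with 2 phenotype classes has df = 2 − 1 = 1.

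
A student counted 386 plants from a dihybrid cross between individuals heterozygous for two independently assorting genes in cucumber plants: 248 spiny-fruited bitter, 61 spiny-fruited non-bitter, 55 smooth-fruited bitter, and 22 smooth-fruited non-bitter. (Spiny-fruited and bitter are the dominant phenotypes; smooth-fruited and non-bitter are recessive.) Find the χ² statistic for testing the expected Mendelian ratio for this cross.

10.537

A dihybrid F₂ with independent assortment and complete dominance at both loci gives a 9:3:3:1 phenotypic ratio.
The 9:3:3:1 ratio has 16 parts, so with N = 386 the expected counts are:
  spiny-fruited bitter: 386 × 9/16 = 217.125
  spiny-fruited non-bitter: 386 × 3/16 = 72.375
  smooth-fruited bitter: 386 × 3/16 = 72.375
  smooth-fruited non-bitter: 386 × 1/16 = 24.125
χ² = Σ (O − E)² / E
  spiny-fruited bitter: (248 − 217.125)² / 217.125 = 4.3904
  spiny-fruited non-bitter: (61 − 72.375)² / 72.375 = 1.7878
  smooth-fruited bitter: (55 − 72.375)² / 72.375 = 4.1712
  smooth-fruited non-bitter: (22 − 24.125)² / 24.125 = 0.1872
χ² = 4.3904 + 1.7878 + 4.1712 + 0.1872 = 10.5366 ≈ 10.537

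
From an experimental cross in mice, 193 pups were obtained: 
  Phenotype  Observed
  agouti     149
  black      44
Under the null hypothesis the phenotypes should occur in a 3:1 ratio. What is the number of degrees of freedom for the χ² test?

1

A goodness-of-fit test with 2 phenotype classes has df = 2 − 1 = 1.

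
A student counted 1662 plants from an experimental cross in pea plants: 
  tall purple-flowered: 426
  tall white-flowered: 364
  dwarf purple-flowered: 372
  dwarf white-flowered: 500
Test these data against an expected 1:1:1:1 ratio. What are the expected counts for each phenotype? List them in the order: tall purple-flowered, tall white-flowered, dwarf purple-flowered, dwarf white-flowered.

The 1:1:1:1 ratio has 4 parts, so with N = 1662 the expected counts are:
  tall purple-flowered: 1662 × 1/4 = 415.5
  tall white-flowered: 1662 × 1/4 = 415.5
  dwarf purple-flowered: 1662 × 1/4 = 415.5
  dwarf white-flowered: 1662 × 1/4 = 415.5

415.5, 415.5, 415.5, 415.5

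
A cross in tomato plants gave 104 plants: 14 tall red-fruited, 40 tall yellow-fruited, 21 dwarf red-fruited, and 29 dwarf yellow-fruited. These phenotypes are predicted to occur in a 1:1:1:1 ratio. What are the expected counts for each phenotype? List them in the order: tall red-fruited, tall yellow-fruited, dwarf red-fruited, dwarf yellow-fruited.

Under the 1:1:1:1 hypothesis (Σ ratio = 4, N = 104):
  tall red-fruited: 104 × 1/4 = 26
  tall yellow-fruited: 104 × 1/4 = 26
  dwarf red-fruited: 104 × 1/4 = 26
  dwarf yellow-fruited: 104 × 1/4 = 26

26, 26, 26, 26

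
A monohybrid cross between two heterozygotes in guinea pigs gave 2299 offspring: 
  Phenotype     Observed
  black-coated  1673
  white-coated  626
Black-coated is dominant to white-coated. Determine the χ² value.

6.093

For a monohybrid cross between heterozygotes with complete dominance, the expected phenotypic ratio is 3:1.
Under the 3:1 hypothesis (Σ ratio = 4, N = 2299):
  black-coated: 2299 × 3/4 = 1724.25
  white-coated: 2299 × 1/4 = 574.75
χ² = Σ (O − E)² / E
  black-coated: (1673 − 1724.25)² / 1724.25 = 1.5233
  white-coated: (626 − 574.75)² / 574.75 = 4.5699
χ² = 1.5233 + 4.5699 = 6.0932 ≈ 6.093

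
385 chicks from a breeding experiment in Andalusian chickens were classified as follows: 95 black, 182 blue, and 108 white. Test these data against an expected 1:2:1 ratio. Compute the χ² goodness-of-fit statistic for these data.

2.023

Expected counts for N = 385 under a 1:2:1 ratio (total parts = 4):
  black: 385 × 1/4 = 96.25
  blue: 385 × 2/4 = 192.5
  white: 385 × 1/4 = 96.25
χ² = Σ (O − E)² / E
  black: (95 − 96.25)² / 96.25 = 0.0162
  blue: (182 − 192.5)² / 192.5 = 0.5727
  white: (108 − 96.25)² / 96.25 = 1.4344
χ² = 0.0162 + 0.5727 + 1.4344 = 2.0233 ≈ 2.023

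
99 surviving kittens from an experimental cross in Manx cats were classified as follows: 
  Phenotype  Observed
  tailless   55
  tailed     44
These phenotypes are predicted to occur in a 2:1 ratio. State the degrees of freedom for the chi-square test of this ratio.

1

A goodness-of-fit test with 2 phenotype classes has df = 2 − 1 = 1.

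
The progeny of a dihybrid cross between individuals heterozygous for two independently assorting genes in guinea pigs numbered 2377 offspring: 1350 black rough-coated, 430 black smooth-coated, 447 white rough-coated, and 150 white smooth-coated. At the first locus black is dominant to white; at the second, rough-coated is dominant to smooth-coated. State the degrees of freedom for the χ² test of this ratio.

A dihybrid F₂ with independent assortment and complete dominance at both loci gives a 9:3:3:1 phenotypic ratio.
A goodness-of-fit test with 4 phenotype classes has df = 4 − 1 = 3.

3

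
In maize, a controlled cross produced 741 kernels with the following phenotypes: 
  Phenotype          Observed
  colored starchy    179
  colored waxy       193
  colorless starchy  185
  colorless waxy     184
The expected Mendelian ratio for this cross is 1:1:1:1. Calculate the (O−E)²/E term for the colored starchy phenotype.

Total ratio parts = 4. Expected numbers out of 741:
  colored starchy: 741 × 1/4 = 185.25
  colored waxy: 741 × 1/4 = 185.25
  colorless starchy: 741 × 1/4 = 185.25
  colorless waxy: 741 × 1/4 = 185.25
Contribution of colored starchy: (179 − 185.25)² / 185.25 = 0.2109

0.211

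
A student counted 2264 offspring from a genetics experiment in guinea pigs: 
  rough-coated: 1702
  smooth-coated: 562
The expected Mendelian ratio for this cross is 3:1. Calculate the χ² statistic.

0.038

Under the 3:1 hypothesis (Σ ratio = 4, N = 2264):
  rough-coated: 2264 × 3/4 = 1698
  smooth-coated: 2264 × 1/4 = 566
χ² = Σ (O − E)² / E
  rough-coated: (1702 − 1698)² / 1698 = 0.0094
  smooth-coated: (562 − 566)² / 566 = 0.0283
χ² = 0.0094 + 0.0283 = 0.0377 ≈ 0.038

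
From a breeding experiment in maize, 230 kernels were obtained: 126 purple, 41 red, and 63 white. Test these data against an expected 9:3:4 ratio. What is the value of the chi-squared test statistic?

0.719

Expected counts for N = 230 under a 9:3:4 ratio (total parts = 16):
  purple: 230 × 9/16 = 129.375
  red: 230 × 3/16 = 43.125
  white: 230 × 4/16 = 57.5
χ² = Σ (O − E)² / E
  purple: (126 − 129.375)² / 129.375 = 0.0880
  red: (41 − 43.125)² / 43.125 = 0.1047
  white: (63 − 57.5)² / 57.5 = 0.5261
χ² = 0.0880 + 0.1047 + 0.5261 = 0.7188 ≈ 0.719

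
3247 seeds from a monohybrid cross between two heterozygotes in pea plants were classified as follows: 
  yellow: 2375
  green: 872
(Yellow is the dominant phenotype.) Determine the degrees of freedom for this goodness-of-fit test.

For a monohybrid cross between heterozygotes with complete dominance, the expected phenotypic ratio is 3:1.
A goodness-of-fit test with 2 phenotype classes has df = 2 − 1 = 1.

1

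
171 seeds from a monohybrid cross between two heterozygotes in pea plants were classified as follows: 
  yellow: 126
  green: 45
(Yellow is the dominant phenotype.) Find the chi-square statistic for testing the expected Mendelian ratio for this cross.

For a monohybrid cross between heterozygotes with complete dominance, the expected phenotypic ratio is 3:1.
Expected counts for N = 171 under a 3:1 ratio (total parts = 4):
  yellow: 171 × 3/4 = 128.25
  green: 171 × 1/4 = 42.75
χ² = Σ (O − E)² / E
  yellow: (126 − 128.25)² / 128.25 = 0.0395
  green: (45 − 42.75)² / 42.75 = 0.1184
χ² = 0.0395 + 0.1184 = 0.1579 ≈ 0.158

0.158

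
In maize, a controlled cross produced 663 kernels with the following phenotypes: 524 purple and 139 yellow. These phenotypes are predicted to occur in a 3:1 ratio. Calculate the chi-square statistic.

5.756

Total ratio parts = 4. Expected numbers out of 663:
  purple: 663 × 3/4 = 497.25
  yellow: 663 × 1/4 = 165.75
χ² = Σ (O − E)² / E
  purple: (524 − 497.25)² / 497.25 = 1.4390
  yellow: (139 − 165.75)² / 165.75 = 4.3171
χ² = 1.4390 + 4.3171 = 5.7561 ≈ 5.756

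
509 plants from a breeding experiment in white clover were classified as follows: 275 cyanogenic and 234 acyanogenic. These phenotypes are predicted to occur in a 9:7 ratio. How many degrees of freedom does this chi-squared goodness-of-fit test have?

1

A goodness-of-fit test with 2 phenotype classes has df = 2 − 1 = 1.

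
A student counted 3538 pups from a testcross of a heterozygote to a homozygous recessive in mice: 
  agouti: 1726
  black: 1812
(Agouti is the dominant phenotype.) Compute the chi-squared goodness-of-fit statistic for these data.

A testcross of a heterozygote (Aa × aa) gives a 1:1 phenotypic ratio.
Total ratio parts = 2. Expected numbers out of 3538:
  agouti: 3538 × 1/2 = 1769
  black: 3538 × 1/2 = 1769
χ² = Σ (O − E)² / E
  agouti: (1726 − 1769)² / 1769 = 1.0452
  black: (1812 − 1769)² / 1769 = 1.0452
χ² = 1.0452 + 1.0452 = 2.0904 ≈ 2.090

2.090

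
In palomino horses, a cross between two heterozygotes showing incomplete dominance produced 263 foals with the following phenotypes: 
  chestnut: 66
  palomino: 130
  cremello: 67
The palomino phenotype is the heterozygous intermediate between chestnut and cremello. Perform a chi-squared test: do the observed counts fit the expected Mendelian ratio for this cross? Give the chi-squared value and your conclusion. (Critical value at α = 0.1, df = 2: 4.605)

With incomplete dominance, a heterozygote × heterozygote cross gives a 1:2:1 phenotypic ratio.
Under the 1:2:1 hypothesis (Σ ratio = 4, N = 263):
  chestnut: 263 × 1/4 = 65.75
  palomino: 263 × 2/4 = 131.5
  cremello: 263 × 1/4 = 65.75
χ² = Σ (O − E)² / E
  chestnut: (66 − 65.75)² / 65.75 = 0.0010
  palomino: (130 − 131.5)² / 131.5 = 0.0171
  cremello: (67 − 65.75)² / 65.75 = 0.0238
χ² = 0.0010 + 0.0171 + 0.0238 = 0.0419 ≈ 0.042
Degrees of freedom = 3 − 1 = 2; critical value at α = 0.1 is 4.605.
Since 0.042 < 4.605, we fail to reject the null hypothesis — the data are consistent with the 1:2:1 ratio.

0.042; consistent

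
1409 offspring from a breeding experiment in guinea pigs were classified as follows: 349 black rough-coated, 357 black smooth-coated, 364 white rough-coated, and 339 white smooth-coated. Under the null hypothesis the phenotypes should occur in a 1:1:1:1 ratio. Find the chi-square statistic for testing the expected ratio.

0.984

Total ratio parts = 4. Expected numbers out of 1409:
  black rough-coated: 1409 × 1/4 = 352.25
  black smooth-coated: 1409 × 1/4 = 352.25
  white rough-coated: 1409 × 1/4 = 352.25
  white smooth-coated: 1409 × 1/4 = 352.25
χ² = Σ (O − E)² / E
  black rough-coated: (349 − 352.25)² / 352.25 = 0.0300
  black smooth-coated: (357 − 352.25)² / 352.25 = 0.0641
  white rough-coated: (364 − 352.25)² / 352.25 = 0.3919
  white smooth-coated: (339 − 352.25)² / 352.25 = 0.4984
χ² = 0.0300 + 0.0641 + 0.3919 + 0.4984 = 0.9844 ≈ 0.984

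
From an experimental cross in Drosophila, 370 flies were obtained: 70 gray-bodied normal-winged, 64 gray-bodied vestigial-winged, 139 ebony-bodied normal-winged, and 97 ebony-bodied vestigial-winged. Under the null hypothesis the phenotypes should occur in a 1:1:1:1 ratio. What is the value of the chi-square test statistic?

37.849

Expected counts for N = 370 under a 1:1:1:1 ratio (total parts = 4):
  gray-bodied normal-winged: 370 × 1/4 = 92.5
  gray-bodied vestigial-winged: 370 × 1/4 = 92.5
  ebony-bodied normal-winged: 370 × 1/4 = 92.5
  ebony-bodied vestigial-winged: 370 × 1/4 = 92.5
χ² = Σ (O − E)² / E
  gray-bodied normal-winged: (70 − 92.5)² / 92.5 = 5.4730
  gray-bodied vestigial-winged: (64 − 92.5)² / 92.5 = 8.7811
  ebony-bodied normal-winged: (139 − 92.5)² / 92.5 = 23.3757
  ebony-bodied vestigial-winged: (97 − 92.5)² / 92.5 = 0.2189
χ² = 5.4730 + 8.7811 + 23.3757 + 0.2189 = 37.8487 ≈ 37.849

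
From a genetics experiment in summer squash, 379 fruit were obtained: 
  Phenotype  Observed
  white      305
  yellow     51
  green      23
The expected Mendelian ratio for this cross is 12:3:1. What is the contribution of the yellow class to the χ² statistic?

5.664

Under the 12:3:1 hypothesis (Σ ratio = 16, N = 379):
  white: 379 × 12/16 = 284.25
  yellow: 379 × 3/16 = 71.0625
  green: 379 × 1/16 = 23.6875
Contribution of yellow: (51 − 71.0625)² / 71.0625 = 5.6641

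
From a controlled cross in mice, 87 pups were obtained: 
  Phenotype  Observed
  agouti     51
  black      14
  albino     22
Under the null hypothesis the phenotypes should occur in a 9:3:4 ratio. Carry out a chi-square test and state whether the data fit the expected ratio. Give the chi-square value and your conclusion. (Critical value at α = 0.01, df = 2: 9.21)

Expected counts for N = 87 under a 9:3:4 ratio (total parts = 16):
  agouti: 87 × 9/16 = 48.9375
  black: 87 × 3/16 = 16.3125
  albino: 87 × 4/16 = 21.75
χ² = Σ (O − E)² / E
  agouti: (51 − 48.9375)² / 48.9375 = 0.0869
  black: (14 − 16.3125)² / 16.3125 = 0.3278
  albino: (22 − 21.75)² / 21.75 = 0.0029
χ² = 0.0869 + 0.3278 + 0.0029 = 0.4176 ≈ 0.418
Degrees of freedom = 3 − 1 = 2; critical value at α = 0.01 is 9.21.
Since 0.418 < 9.21, we fail to reject the null hypothesis — the data are consistent with the 9:3:4 ratio.

0.418; consistent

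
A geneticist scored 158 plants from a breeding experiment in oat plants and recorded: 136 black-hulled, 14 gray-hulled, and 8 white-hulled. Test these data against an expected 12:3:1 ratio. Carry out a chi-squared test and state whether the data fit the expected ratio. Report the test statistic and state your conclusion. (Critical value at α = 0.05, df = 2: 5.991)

Expected counts for N = 158 under a 12:3:1 ratio (total parts = 16):
  black-hulled: 158 × 12/16 = 118.5
  gray-hulled: 158 × 3/16 = 29.625
  white-hulled: 158 × 1/16 = 9.875
χ² = Σ (O − E)² / E
  black-hulled: (136 − 118.5)² / 118.5 = 2.5844
  gray-hulled: (14 − 29.625)² / 29.625 = 8.2410
  white-hulled: (8 − 9.875)² / 9.875 = 0.3560
χ² = 2.5844 + 8.2410 + 0.3560 = 11.1814 ≈ 11.181
Degrees of freedom = 3 − 1 = 2; critical value at α = 0.05 is 5.991.
Since 11.181 > 5.991, we reject the null hypothesis — the data do not fit the 12:3:1 ratio.

11.181; not consistent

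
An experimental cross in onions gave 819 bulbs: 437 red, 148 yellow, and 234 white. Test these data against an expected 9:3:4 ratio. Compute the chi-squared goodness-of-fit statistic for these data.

5.598

Under the 9:3:4 hypothesis (Σ ratio = 16, N = 819):
  red: 819 × 9/16 = 460.6875
  yellow: 819 × 3/16 = 153.5625
  white: 819 × 4/16 = 204.75
χ² = Σ (O − E)² / E
  red: (437 − 460.6875)² / 460.6875 = 1.2180
  yellow: (148 − 153.5625)² / 153.5625 = 0.2015
  white: (234 − 204.75)² / 204.75 = 4.1786
χ² = 1.2180 + 0.2015 + 4.1786 = 5.5981 ≈ 5.598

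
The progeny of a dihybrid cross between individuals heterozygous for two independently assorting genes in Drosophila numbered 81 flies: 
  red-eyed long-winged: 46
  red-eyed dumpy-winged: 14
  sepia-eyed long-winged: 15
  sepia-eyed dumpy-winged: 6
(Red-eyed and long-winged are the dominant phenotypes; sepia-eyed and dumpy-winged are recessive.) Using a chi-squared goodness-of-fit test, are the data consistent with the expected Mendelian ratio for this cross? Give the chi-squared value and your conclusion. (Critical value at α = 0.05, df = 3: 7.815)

0.273; consistent

A dihybrid F₂ with independent assortment and complete dominance at both loci gives a 9:3:3:1 phenotypic ratio.
The 9:3:3:1 ratio has 16 parts, so with N = 81 the expected counts are:
  red-eyed long-winged: 81 × 9/16 = 45.5625
  red-eyed dumpy-winged: 81 × 3/16 = 15.1875
  sepia-eyed long-winged: 81 × 3/16 = 15.1875
  sepia-eyed dumpy-winged: 81 × 1/16 = 5.0625
χ² = Σ (O − E)² / E
  red-eyed long-winged: (46 − 45.5625)² / 45.5625 = 0.0042
  red-eyed dumpy-winged: (14 − 15.1875)² / 15.1875 = 0.0928
  sepia-eyed long-winged: (15 − 15.1875)² / 15.1875 = 0.0023
  sepia-eyed dumpy-winged: (6 − 5.0625)² / 5.0625 = 0.1736
χ² = 0.0042 + 0.0928 + 0.0023 + 0.1736 = 0.2729 ≈ 0.273
Degrees of freedom = 4 − 1 = 3; critical value at α = 0.05 is 7.815.
Since 0.273 < 7.815, we fail to reject the null hypothesis — the data are consistent with the 9:3:3:1 ratio.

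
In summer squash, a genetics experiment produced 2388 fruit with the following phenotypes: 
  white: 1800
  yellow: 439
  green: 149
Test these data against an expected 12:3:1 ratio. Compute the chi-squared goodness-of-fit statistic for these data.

0.217

The 12:3:1 ratio has 16 parts, so with N = 2388 the expected counts are:
  white: 2388 × 12/16 = 1791
  yellow: 2388 × 3/16 = 447.75
  green: 2388 × 1/16 = 149.25
χ² = Σ (O − E)² / E
  white: (1800 − 1791)² / 1791 = 0.0452
  yellow: (439 − 447.75)² / 447.75 = 0.1710
  green: (149 − 149.25)² / 149.25 = 0.0004
χ² = 0.0452 + 0.1710 + 0.0004 = 0.2166 ≈ 0.217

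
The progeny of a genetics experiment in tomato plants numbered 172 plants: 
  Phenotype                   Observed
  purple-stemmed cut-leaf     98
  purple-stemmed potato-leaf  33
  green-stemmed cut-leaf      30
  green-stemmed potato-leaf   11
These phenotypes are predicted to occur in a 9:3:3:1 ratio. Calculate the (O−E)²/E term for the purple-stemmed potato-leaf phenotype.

Total ratio parts = 16. Expected numbers out of 172:
  purple-stemmed cut-leaf: 172 × 9/16 = 96.75
  purple-stemmed potato-leaf: 172 × 3/16 = 32.25
  green-stemmed cut-leaf: 172 × 3/16 = 32.25
  green-stemmed potato-leaf: 172 × 1/16 = 10.75
Contribution of purple-stemmed potato-leaf: (33 − 32.25)² / 32.25 = 0.0174

0.017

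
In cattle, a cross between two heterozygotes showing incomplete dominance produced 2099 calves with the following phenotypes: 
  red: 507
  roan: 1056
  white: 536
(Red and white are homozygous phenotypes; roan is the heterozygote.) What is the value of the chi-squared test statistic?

With incomplete dominance, a heterozygote × heterozygote cross gives a 1:2:1 phenotypic ratio.
Under the 1:2:1 hypothesis (Σ ratio = 4, N = 2099):
  red: 2099 × 1/4 = 524.75
  roan: 2099 × 2/4 = 1049.5
  white: 2099 × 1/4 = 524.75
χ² = Σ (O − E)² / E
  red: (507 − 524.75)² / 524.75 = 0.6004
  roan: (1056 − 1049.5)² / 1049.5 = 0.0403
  white: (536 − 524.75)² / 524.75 = 0.2412
χ² = 0.6004 + 0.0403 + 0.2412 = 0.8819 ≈ 0.882

0.882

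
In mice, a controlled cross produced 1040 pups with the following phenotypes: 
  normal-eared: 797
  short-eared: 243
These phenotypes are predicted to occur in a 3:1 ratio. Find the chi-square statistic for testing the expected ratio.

1.482

Total ratio parts = 4. Expected numbers out of 1040:
  normal-eared: 1040 × 3/4 = 780
  short-eared: 1040 × 1/4 = 260
χ² = Σ (O − E)² / E
  normal-eared: (797 − 780)² / 780 = 0.3705
  short-eared: (243 − 260)² / 260 = 1.1115
χ² = 0.3705 + 1.1115 = 1.482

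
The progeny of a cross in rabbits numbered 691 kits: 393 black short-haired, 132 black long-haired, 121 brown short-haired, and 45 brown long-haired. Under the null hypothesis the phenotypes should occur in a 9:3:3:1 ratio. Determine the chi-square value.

0.736

Expected counts for N = 691 under a 9:3:3:1 ratio (total parts = 16):
  black short-haired: 691 × 9/16 = 388.6875
  black long-haired: 691 × 3/16 = 129.5625
  brown short-haired: 691 × 3/16 = 129.5625
  brown long-haired: 691 × 1/16 = 43.1875
χ² = Σ (O − E)² / E
  black short-haired: (393 − 388.6875)² / 388.6875 = 0.0478
  black long-haired: (132 − 129.5625)² / 129.5625 = 0.0459
  brown short-haired: (121 − 129.5625)² / 129.5625 = 0.5659
  brown long-haired: (45 − 43.1875)² / 43.1875 = 0.0761
χ² = 0.0478 + 0.0459 + 0.5659 + 0.0761 = 0.7357 ≈ 0.736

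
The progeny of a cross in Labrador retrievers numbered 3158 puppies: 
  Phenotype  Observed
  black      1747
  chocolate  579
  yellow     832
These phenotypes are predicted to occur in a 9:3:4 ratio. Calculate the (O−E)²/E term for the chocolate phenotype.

Under the 9:3:4 hypothesis (Σ ratio = 16, N = 3158):
  black: 3158 × 9/16 = 1776.375
  chocolate: 3158 × 3/16 = 592.125
  yellow: 3158 × 4/16 = 789.5
Contribution of chocolate: (579 − 592.125)² / 592.125 = 0.2909

0.291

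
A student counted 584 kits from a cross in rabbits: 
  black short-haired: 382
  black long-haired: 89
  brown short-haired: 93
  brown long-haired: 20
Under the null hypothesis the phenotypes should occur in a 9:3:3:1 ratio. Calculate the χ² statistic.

22.496

Under the 9:3:3:1 hypothesis (Σ ratio = 16, N = 584):
  black short-haired: 584 × 9/16 = 328.5
  black long-haired: 584 × 3/16 = 109.5
  brown short-haired: 584 × 3/16 = 109.5
  brown long-haired: 584 × 1/16 = 36.5
χ² = Σ (O − E)² / E
  black short-haired: (382 − 328.5)² / 328.5 = 8.7131
  black long-haired: (89 − 109.5)² / 109.5 = 3.8379
  brown short-haired: (93 − 109.5)² / 109.5 = 2.4863
  brown long-haired: (20 − 36.5)² / 36.5 = 7.4589
χ² = 8.7131 + 3.8379 + 2.4863 + 7.4589 = 22.4962 ≈ 22.496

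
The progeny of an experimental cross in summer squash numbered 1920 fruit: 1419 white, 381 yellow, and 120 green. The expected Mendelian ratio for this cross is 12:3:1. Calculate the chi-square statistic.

1.531

Expected counts for N = 1920 under a 12:3:1 ratio (total parts = 16):
  white: 1920 × 12/16 = 1440
  yellow: 1920 × 3/16 = 360
  green: 1920 × 1/16 = 120
χ² = Σ (O − E)² / E
  white: (1419 − 1440)² / 1440 = 0.3063
  yellow: (381 − 360)² / 360 = 1.2250
  green: (120 − 120)² / 120 = 0.0000
χ² = 0.3063 + 1.2250 + 0.0000 = 1.5313 ≈ 1.531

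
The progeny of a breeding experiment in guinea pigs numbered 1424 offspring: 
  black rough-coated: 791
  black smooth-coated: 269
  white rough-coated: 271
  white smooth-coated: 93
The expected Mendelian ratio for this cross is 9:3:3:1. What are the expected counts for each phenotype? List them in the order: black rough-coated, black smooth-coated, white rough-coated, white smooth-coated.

Total ratio parts = 16. Expected numbers out of 1424:
  black rough-coated: 1424 × 9/16 = 801
  black smooth-coated: 1424 × 3/16 = 267
  white rough-coated: 1424 × 3/16 = 267
  white smooth-coated: 1424 × 1/16 = 89

801, 267, 267, 89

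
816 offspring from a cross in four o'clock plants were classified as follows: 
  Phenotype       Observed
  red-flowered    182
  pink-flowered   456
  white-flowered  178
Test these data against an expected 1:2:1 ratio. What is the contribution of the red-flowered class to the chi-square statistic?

2.373

Expected counts for N = 816 under a 1:2:1 ratio (total parts = 4):
  red-flowered: 816 × 1/4 = 204
  pink-flowered: 816 × 2/4 = 408
  white-flowered: 816 × 1/4 = 204
Contribution of red-flowered: (182 − 204)² / 204 = 2.3725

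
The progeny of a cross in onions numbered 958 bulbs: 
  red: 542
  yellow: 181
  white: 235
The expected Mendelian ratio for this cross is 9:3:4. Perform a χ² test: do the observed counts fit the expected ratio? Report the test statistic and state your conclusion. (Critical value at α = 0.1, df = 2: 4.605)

0.113; consistent

Expected counts for N = 958 under a 9:3:4 ratio (total parts = 16):
  red: 958 × 9/16 = 538.875
  yellow: 958 × 3/16 = 179.625
  white: 958 × 4/16 = 239.5
χ² = Σ (O − E)² / E
  red: (542 − 538.875)² / 538.875 = 0.0181
  yellow: (181 − 179.625)² / 179.625 = 0.0105
  white: (235 − 239.5)² / 239.5 = 0.0846
χ² = 0.0181 + 0.0105 + 0.0846 = 0.1132 ≈ 0.113
Degrees of freedom = 3 − 1 = 2; critical value at α = 0.1 is 4.605.
Since 0.113 < 4.605, we fail to reject the null hypothesis — the data are consistent with the 9:3:4 ratio.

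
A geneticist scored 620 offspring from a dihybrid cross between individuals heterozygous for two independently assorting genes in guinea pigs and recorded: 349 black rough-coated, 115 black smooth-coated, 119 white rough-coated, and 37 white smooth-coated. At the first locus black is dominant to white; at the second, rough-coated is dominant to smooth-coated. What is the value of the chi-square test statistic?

0.158

A dihybrid F₂ with independent assortment and complete dominance at both loci gives a 9:3:3:1 phenotypic ratio.
Expected counts for N = 620 under a 9:3:3:1 ratio (total parts = 16):
  black rough-coated: 620 × 9/16 = 348.75
  black smooth-coated: 620 × 3/16 = 116.25
  white rough-coated: 620 × 3/16 = 116.25
  white smooth-coated: 620 × 1/16 = 38.75
χ² = Σ (O − E)² / E
  black rough-coated: (349 − 348.75)² / 348.75 = 0.0002
  black smooth-coated: (115 − 116.25)² / 116.25 = 0.0134
  white rough-coated: (119 − 116.25)² / 116.25 = 0.0651
  white smooth-coated: (37 − 38.75)² / 38.75 = 0.0790
χ² = 0.0002 + 0.0134 + 0.0651 + 0.0790 = 0.1577 ≈ 0.158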